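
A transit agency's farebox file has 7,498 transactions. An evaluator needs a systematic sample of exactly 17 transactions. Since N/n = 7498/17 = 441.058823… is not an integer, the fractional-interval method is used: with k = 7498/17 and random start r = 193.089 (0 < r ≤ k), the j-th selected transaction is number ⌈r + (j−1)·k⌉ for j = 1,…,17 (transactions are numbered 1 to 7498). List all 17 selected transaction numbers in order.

j=1: r + 0k = 193.089 → ⌈·⌉ = 194
j=2: r + 1k = 634.147823… → ⌈·⌉ = 635
j=3: r + 2k = 1075.206647… → ⌈·⌉ = 1076
j=4: r + 3k = 1516.265470… → ⌈·⌉ = 1517
j=5: r + 4k = 1957.324294… → ⌈·⌉ = 1958
j=6: r + 5k = 2398.383117… → ⌈·⌉ = 2399
j=7: r + 6k = 2839.441941… → ⌈·⌉ = 2840
j=8: r + 7k = 3280.500764… → ⌈·⌉ = 3281
j=9: r + 8k = 3721.559588… → ⌈·⌉ = 3722
j=10: r + 9k = 4162.618411… → ⌈·⌉ = 4163
j=11: r + 10k = 4603.677235… → ⌈·⌉ = 4604
j=12: r + 11k = 5044.736058… → ⌈·⌉ = 5045
j=13: r + 12k = 5485.794882… → ⌈·⌉ = 5486
j=14: r + 13k = 5926.853705… → ⌈·⌉ = 5927
j=15: r + 14k = 6367.912529… → ⌈·⌉ = 6368
j=16: r + 15k = 6808.971352… → ⌈·⌉ = 6809
j=17: r + 16k = 7250.030176… → ⌈·⌉ = 7251

194, 635, 1076, 1517, 1958, 2399, 2840, 3281, 3722, 4163, 4604, 5045, 5486, 5927, 6368, 6809, 7251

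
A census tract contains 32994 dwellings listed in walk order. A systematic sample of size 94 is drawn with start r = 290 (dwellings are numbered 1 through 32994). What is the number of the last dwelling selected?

k = 32994/94 = 351
94th selection = r + (94−1)·k = 290 + 93×351 = 290 + 32643 = 32933

32933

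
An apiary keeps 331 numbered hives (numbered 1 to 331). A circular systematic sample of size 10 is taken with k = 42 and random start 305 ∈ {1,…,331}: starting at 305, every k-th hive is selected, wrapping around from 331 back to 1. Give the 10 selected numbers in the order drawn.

Selection 1: 305
Selection 2: 305 + 42 = 347 → 347 − 331 = 16
Selection 3: 16 + 42 = 58
Selection 4: 58 + 42 = 100
Selection 5: 100 + 42 = 142
Selection 6: 142 + 42 = 184
Selection 7: 184 + 42 = 226
Selection 8: 226 + 42 = 268
Selection 9: 268 + 42 = 310
Selection 10: 310 + 42 = 352 → 352 − 331 = 21

305, 16, 58, 100, 142, 184, 226, 268, 310, 21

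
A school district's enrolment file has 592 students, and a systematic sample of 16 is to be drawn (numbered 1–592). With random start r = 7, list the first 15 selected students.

7, 44, 81, 118, 155, 192, 229, 266, 303, 340, 377, 414, 451, 488, 525

k = N/n = 592/16 = 37
student 1: 7
student 2: 7 + 37 = 44
student 3: 44 + 37 = 81
student 4: 81 + 37 = 118
student 5: 118 + 37 = 155
student 6: 155 + 37 = 192
student 7: 192 + 37 = 229
student 8: 229 + 37 = 266
student 9: 266 + 37 = 303
student 10: 303 + 37 = 340
student 11: 340 + 37 = 377
student 12: 377 + 37 = 414
student 13: 414 + 37 = 451
student 14: 451 + 37 = 488
student 15: 488 + 37 = 525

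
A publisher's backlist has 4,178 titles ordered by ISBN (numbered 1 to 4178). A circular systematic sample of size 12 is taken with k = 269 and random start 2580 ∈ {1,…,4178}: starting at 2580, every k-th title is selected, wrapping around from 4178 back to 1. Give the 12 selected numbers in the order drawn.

Selection 1: 2580
Selection 2: 2580 + 269 = 2849
Selection 3: 2849 + 269 = 3118
Selection 4: 3118 + 269 = 3387
Selection 5: 3387 + 269 = 3656
Selection 6: 3656 + 269 = 3925
Selection 7: 3925 + 269 = 4194 → 4194 − 4178 = 16
Selection 8: 16 + 269 = 285
Selection 9: 285 + 269 = 554
Selection 10: 554 + 269 = 823
Selection 11: 823 + 269 = 1092
Selection 12: 1092 + 269 = 1361

2580, 2849, 3118, 3387, 3656, 3925, 16, 285, 554, 823, 1092, 1361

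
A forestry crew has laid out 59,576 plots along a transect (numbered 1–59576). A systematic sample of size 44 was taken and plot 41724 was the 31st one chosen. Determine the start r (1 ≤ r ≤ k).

k = 59576/44 = 1354
r = 41724 − (31−1)×1354 = 41724 − 40620 = 1104

1104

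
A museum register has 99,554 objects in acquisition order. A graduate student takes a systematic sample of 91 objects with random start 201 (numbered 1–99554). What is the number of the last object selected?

k = 99554/91 = 1094
91st selection = r + (91−1)·k = 201 + 90×1094 = 201 + 98460 = 98661

98661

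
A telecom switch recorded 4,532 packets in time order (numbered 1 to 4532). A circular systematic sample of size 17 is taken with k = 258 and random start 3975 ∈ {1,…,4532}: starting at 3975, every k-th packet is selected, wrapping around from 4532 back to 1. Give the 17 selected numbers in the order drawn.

3975, 4233, 4491, 217, 475, 733, 991, 1249, 1507, 1765, 2023, 2281, 2539, 2797, 3055, 3313, 3571

Selection 1: 3975
Selection 2: 3975 + 258 = 4233
Selection 3: 4233 + 258 = 4491
Selection 4: 4491 + 258 = 4749 → 4749 − 4532 = 217
Selection 5: 217 + 258 = 475
Selection 6: 475 + 258 = 733
Selection 7: 733 + 258 = 991
Selection 8: 991 + 258 = 1249
Selection 9: 1249 + 258 = 1507
Selection 10: 1507 + 258 = 1765
Selection 11: 1765 + 258 = 2023
Selection 12: 2023 + 258 = 2281
Selection 13: 2281 + 258 = 2539
Selection 14: 2539 + 258 = 2797
Selection 15: 2797 + 258 = 3055
Selection 16: 3055 + 258 = 3313
Selection 17: 3313 + 258 = 3571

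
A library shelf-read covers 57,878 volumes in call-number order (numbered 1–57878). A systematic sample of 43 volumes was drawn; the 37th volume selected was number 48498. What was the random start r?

42

k = 57878/43 = 1346
r = 48498 − (37−1)×1346 = 48498 − 48456 = 42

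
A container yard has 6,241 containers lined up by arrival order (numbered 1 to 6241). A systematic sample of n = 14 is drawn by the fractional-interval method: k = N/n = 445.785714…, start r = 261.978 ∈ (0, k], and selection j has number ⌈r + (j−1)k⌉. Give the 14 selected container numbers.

262, 708, 1154, 1600, 2046, 2491, 2937, 3383, 3829, 4275, 4720, 5166, 5612, 6058

j=1: r + 0k = 261.978 → ⌈·⌉ = 262
j=2: r + 1k = 707.763714… → ⌈·⌉ = 708
j=3: r + 2k = 1153.549428… → ⌈·⌉ = 1154
j=4: r + 3k = 1599.335142… → ⌈·⌉ = 1600
j=5: r + 4k = 2045.120857… → ⌈·⌉ = 2046
j=6: r + 5k = 2490.906571… → ⌈·⌉ = 2491
j=7: r + 6k = 2936.692285… → ⌈·⌉ = 2937
j=8: r + 7k = 3382.478 → ⌈·⌉ = 3383
j=9: r + 8k = 3828.263714… → ⌈·⌉ = 3829
j=10: r + 9k = 4274.049428… → ⌈·⌉ = 4275
j=11: r + 10k = 4719.835142… → ⌈·⌉ = 4720
j=12: r + 11k = 5165.620857… → ⌈·⌉ = 5166
j=13: r + 12k = 5611.406571… → ⌈·⌉ = 5612
j=14: r + 13k = 6057.192285… → ⌈·⌉ = 6058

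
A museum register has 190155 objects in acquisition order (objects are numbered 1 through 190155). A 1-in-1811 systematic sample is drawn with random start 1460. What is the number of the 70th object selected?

k = 1811
70th selection = r + (70−1)·k = 1460 + 69×1811 = 1460 + 124959 = 126419

126419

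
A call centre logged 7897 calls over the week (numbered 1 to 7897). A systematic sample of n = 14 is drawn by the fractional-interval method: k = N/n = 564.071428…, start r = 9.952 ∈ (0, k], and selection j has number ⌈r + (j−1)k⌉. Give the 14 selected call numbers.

10, 575, 1139, 1703, 2267, 2831, 3395, 3959, 4523, 5087, 5651, 6215, 6779, 7343

j=1: r + 0k = 9.952 → ⌈·⌉ = 10
j=2: r + 1k = 574.023428… → ⌈·⌉ = 575
j=3: r + 2k = 1138.094857… → ⌈·⌉ = 1139
j=4: r + 3k = 1702.166285… → ⌈·⌉ = 1703
j=5: r + 4k = 2266.237714… → ⌈·⌉ = 2267
j=6: r + 5k = 2830.309142… → ⌈·⌉ = 2831
j=7: r + 6k = 3394.380571… → ⌈·⌉ = 3395
j=8: r + 7k = 3958.452 → ⌈·⌉ = 3959
j=9: r + 8k = 4522.523428… → ⌈·⌉ = 4523
j=10: r + 9k = 5086.594857… → ⌈·⌉ = 5087
j=11: r + 10k = 5650.666285… → ⌈·⌉ = 5651
j=12: r + 11k = 6214.737714… → ⌈·⌉ = 6215
j=13: r + 12k = 6778.809142… → ⌈·⌉ = 6779
j=14: r + 13k = 7342.880571… → ⌈·⌉ = 7343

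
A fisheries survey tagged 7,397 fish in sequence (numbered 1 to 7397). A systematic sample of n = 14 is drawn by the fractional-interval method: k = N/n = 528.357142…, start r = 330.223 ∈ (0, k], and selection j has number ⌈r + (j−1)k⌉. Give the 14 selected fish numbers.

j=1: r + 0k = 330.223 → ⌈·⌉ = 331
j=2: r + 1k = 858.580142… → ⌈·⌉ = 859
j=3: r + 2k = 1386.937285… → ⌈·⌉ = 1387
j=4: r + 3k = 1915.294428… → ⌈·⌉ = 1916
j=5: r + 4k = 2443.651571… → ⌈·⌉ = 2444
j=6: r + 5k = 2972.008714… → ⌈·⌉ = 2973
j=7: r + 6k = 3500.365857… → ⌈·⌉ = 3501
j=8: r + 7k = 4028.723 → ⌈·⌉ = 4029
j=9: r + 8k = 4557.080142… → ⌈·⌉ = 4558
j=10: r + 9k = 5085.437285… → ⌈·⌉ = 5086
j=11: r + 10k = 5613.794428… → ⌈·⌉ = 5614
j=12: r + 11k = 6142.151571… → ⌈·⌉ = 6143
j=13: r + 12k = 6670.508714… → ⌈·⌉ = 6671
j=14: r + 13k = 7198.865857… → ⌈·⌉ = 7199

331, 859, 1387, 1916, 2444, 2973, 3501, 4029, 4558, 5086, 5614, 6143, 6671, 7199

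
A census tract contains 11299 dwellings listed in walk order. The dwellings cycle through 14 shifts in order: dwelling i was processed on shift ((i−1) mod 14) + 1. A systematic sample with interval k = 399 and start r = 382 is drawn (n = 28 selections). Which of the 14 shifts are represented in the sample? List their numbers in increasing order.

4, 11

Consecutive selections differ by k = 399, so their shift numbers differ by 399 mod 14 = 7.
gcd(399, 14) = 7, so the sample visits 14/7 = 2 distinct residues mod 14.
Start 382 is shift 4; the shifts hit are 4, 11.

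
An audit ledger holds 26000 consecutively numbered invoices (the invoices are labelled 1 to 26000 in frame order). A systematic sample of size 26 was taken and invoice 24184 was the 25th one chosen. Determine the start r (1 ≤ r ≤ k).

184

k = 26000/26 = 1000
r = 24184 − (25−1)×1000 = 24184 − 24000 = 184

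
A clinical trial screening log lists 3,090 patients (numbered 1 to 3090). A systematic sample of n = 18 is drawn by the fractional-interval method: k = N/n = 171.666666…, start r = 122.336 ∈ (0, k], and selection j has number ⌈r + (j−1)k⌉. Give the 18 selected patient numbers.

j=1: r + 0k = 122.336 → ⌈·⌉ = 123
j=2: r + 1k = 294.002666… → ⌈·⌉ = 295
j=3: r + 2k = 465.669333… → ⌈·⌉ = 466
j=4: r + 3k = 637.336 → ⌈·⌉ = 638
j=5: r + 4k = 809.002666… → ⌈·⌉ = 810
j=6: r + 5k = 980.669333… → ⌈·⌉ = 981
j=7: r + 6k = 1152.336 → ⌈·⌉ = 1153
j=8: r + 7k = 1324.002666… → ⌈·⌉ = 1325
j=9: r + 8k = 1495.669333… → ⌈·⌉ = 1496
j=10: r + 9k = 1667.336 → ⌈·⌉ = 1668
j=11: r + 10k = 1839.002666… → ⌈·⌉ = 1840
j=12: r + 11k = 2010.669333… → ⌈·⌉ = 2011
j=13: r + 12k = 2182.336 → ⌈·⌉ = 2183
j=14: r + 13k = 2354.002666… → ⌈·⌉ = 2355
j=15: r + 14k = 2525.669333… → ⌈·⌉ = 2526
j=16: r + 15k = 2697.336 → ⌈·⌉ = 2698
j=17: r + 16k = 2869.002666… → ⌈·⌉ = 2870
j=18: r + 17k = 3040.669333… → ⌈·⌉ = 3041

123, 295, 466, 638, 810, 981, 1153, 1325, 1496, 1668, 1840, 2011, 2183, 2355, 2526, 2698, 2870, 3041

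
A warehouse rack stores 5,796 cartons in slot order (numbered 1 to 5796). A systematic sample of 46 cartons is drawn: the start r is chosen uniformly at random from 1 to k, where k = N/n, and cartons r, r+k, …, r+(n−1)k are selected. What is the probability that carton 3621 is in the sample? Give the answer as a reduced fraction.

1/126

k = 5796/46 = 126.
Carton 3621 is selected iff r ≡ 3621 (mod 126); exactly one such r in {1,…,126}.
Inclusion probability = 1/126.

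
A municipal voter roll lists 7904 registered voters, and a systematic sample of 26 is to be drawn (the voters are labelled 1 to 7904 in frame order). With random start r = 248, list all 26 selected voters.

248, 552, 856, 1160, 1464, 1768, 2072, 2376, 2680, 2984, 3288, 3592, 3896, 4200, 4504, 4808, 5112, 5416, 5720, 6024, 6328, 6632, 6936, 7240, 7544, 7848

k = N/n = 7904/26 = 304
voter 1: 248
voter 2: 248 + 304 = 552
voter 3: 552 + 304 = 856
voter 4: 856 + 304 = 1160
voter 5: 1160 + 304 = 1464
voter 6: 1464 + 304 = 1768
voter 7: 1768 + 304 = 2072
voter 8: 2072 + 304 = 2376
voter 9: 2376 + 304 = 2680
voter 10: 2680 + 304 = 2984
voter 11: 2984 + 304 = 3288
voter 12: 3288 + 304 = 3592
voter 13: 3592 + 304 = 3896
voter 14: 3896 + 304 = 4200
voter 15: 4200 + 304 = 4504
voter 16: 4504 + 304 = 4808
voter 17: 4808 + 304 = 5112
voter 18: 5112 + 304 = 5416
voter 19: 5416 + 304 = 5720
voter 20: 5720 + 304 = 6024
voter 21: 6024 + 304 = 6328
voter 22: 6328 + 304 = 6632
voter 23: 6632 + 304 = 6936
voter 24: 6936 + 304 = 7240
voter 25: 7240 + 304 = 7544
voter 26: 7544 + 304 = 7848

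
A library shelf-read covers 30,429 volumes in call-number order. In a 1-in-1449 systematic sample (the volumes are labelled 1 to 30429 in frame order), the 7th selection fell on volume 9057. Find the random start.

363

k = 1449
r = 9057 − (7−1)×1449 = 9057 − 8694 = 363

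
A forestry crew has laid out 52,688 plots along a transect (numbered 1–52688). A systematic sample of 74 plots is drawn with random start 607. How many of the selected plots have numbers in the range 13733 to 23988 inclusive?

k = 52688/74 = 712
First selection ≥ 13733: 607 + ⌈(13733−607)/712⌉·712 = 607 + 19×712 = 14135
Last selection ≤ 23988: 607 + ⌊(23988−607)/712⌋·712 = 607 + 32×712 = 23391
Count = 32 − 19 + 1 = 14

14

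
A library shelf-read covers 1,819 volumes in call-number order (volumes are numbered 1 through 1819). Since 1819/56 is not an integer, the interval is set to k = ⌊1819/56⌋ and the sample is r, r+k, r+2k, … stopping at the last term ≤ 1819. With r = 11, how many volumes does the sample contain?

k = ⌊1819/56⌋ = 32
Achieved size = ⌊(1819 − 11)/32⌋ + 1 = ⌊1808/32⌋ + 1 = 56 + 1 = 57
(last selection: 11 + 56×32 = 1803 ≤ 1819; next would be 1835 > 1819)

57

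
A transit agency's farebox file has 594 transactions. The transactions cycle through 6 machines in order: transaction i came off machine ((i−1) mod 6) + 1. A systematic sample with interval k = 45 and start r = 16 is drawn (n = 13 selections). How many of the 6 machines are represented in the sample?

Consecutive selections differ by k = 45, so their machine numbers differ by 45 mod 6 = 3.
gcd(45, 6) = 3, so the sample visits 6/3 = 2 distinct residues mod 6.
Start 16 is machine 4; the machines hit are 1, 4.

2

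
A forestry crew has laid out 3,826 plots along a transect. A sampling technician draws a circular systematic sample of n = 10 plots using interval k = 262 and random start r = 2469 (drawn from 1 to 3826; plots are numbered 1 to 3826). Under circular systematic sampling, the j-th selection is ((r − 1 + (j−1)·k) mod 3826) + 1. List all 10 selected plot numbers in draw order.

2469, 2731, 2993, 3255, 3517, 3779, 215, 477, 739, 1001

Selection 1: 2469
Selection 2: 2469 + 262 = 2731
Selection 3: 2731 + 262 = 2993
Selection 4: 2993 + 262 = 3255
Selection 5: 3255 + 262 = 3517
Selection 6: 3517 + 262 = 3779
Selection 7: 3779 + 262 = 4041 → 4041 − 3826 = 215
Selection 8: 215 + 262 = 477
Selection 9: 477 + 262 = 739
Selection 10: 739 + 262 = 1001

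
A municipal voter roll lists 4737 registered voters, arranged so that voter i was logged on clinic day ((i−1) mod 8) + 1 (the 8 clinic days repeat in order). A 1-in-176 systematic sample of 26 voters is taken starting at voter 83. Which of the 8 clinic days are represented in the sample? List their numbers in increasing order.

Consecutive selections differ by k = 176, so their clinic day numbers differ by 176 mod 8 = 0.
gcd(176, 8) = 8, so the sample visits 8/8 = 1 distinct residues mod 8.
Start 83 is clinic day 3; the clinic days hit are 3.

3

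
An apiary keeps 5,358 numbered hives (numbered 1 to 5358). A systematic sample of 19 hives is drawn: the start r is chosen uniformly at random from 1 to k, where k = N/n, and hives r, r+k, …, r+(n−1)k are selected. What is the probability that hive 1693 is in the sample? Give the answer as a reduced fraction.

1/282

k = 5358/19 = 282.
Hive 1693 is selected iff r ≡ 1693 (mod 282); exactly one such r in {1,…,282}.
Inclusion probability = 1/282.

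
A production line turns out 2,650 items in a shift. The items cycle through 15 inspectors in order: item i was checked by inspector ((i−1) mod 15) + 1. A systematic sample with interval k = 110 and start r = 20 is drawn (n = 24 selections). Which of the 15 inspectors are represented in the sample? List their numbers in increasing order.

5, 10, 15

Consecutive selections differ by k = 110, so their inspector numbers differ by 110 mod 15 = 5.
gcd(110, 15) = 5, so the sample visits 15/5 = 3 distinct residues mod 15.
Start 20 is inspector 5; the inspectors hit are 5, 10, 15.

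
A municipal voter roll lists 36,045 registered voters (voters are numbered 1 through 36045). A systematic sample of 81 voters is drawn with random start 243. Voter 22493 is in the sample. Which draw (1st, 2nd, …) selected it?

k = 36045/81 = 445
position = (22493 − 243)/445 + 1 = 22250/445 + 1 = 50 + 1 = 51

51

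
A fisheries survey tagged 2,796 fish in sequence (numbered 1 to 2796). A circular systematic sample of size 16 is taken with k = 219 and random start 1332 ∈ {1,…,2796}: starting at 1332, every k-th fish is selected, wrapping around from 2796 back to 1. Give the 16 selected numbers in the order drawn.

Selection 1: 1332
Selection 2: 1332 + 219 = 1551
Selection 3: 1551 + 219 = 1770
Selection 4: 1770 + 219 = 1989
Selection 5: 1989 + 219 = 2208
Selection 6: 2208 + 219 = 2427
Selection 7: 2427 + 219 = 2646
Selection 8: 2646 + 219 = 2865 → 2865 − 2796 = 69
Selection 9: 69 + 219 = 288
Selection 10: 288 + 219 = 507
Selection 11: 507 + 219 = 726
Selection 12: 726 + 219 = 945
Selection 13: 945 + 219 = 1164
Selection 14: 1164 + 219 = 1383
Selection 15: 1383 + 219 = 1602
Selection 16: 1602 + 219 = 1821

1332, 1551, 1770, 1989, 2208, 2427, 2646, 69, 288, 507, 726, 945, 1164, 1383, 1602, 1821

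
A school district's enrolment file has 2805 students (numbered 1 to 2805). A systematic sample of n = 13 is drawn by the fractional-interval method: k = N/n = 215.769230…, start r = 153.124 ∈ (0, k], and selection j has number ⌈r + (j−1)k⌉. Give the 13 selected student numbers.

j=1: r + 0k = 153.124 → ⌈·⌉ = 154
j=2: r + 1k = 368.893230… → ⌈·⌉ = 369
j=3: r + 2k = 584.662461… → ⌈·⌉ = 585
j=4: r + 3k = 800.431692… → ⌈·⌉ = 801
j=5: r + 4k = 1016.200923… → ⌈·⌉ = 1017
j=6: r + 5k = 1231.970153… → ⌈·⌉ = 1232
j=7: r + 6k = 1447.739384… → ⌈·⌉ = 1448
j=8: r + 7k = 1663.508615… → ⌈·⌉ = 1664
j=9: r + 8k = 1879.277846… → ⌈·⌉ = 1880
j=10: r + 9k = 2095.047076… → ⌈·⌉ = 2096
j=11: r + 10k = 2310.816307… → ⌈·⌉ = 2311
j=12: r + 11k = 2526.585538… → ⌈·⌉ = 2527
j=13: r + 12k = 2742.354769… → ⌈·⌉ = 2743

154, 369, 585, 801, 1017, 1232, 1448, 1664, 1880, 2096, 2311, 2527, 2743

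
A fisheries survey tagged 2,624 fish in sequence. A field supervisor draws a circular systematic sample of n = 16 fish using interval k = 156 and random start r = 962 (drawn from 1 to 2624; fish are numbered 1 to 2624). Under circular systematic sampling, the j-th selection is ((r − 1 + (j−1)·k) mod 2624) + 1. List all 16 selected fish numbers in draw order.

962, 1118, 1274, 1430, 1586, 1742, 1898, 2054, 2210, 2366, 2522, 54, 210, 366, 522, 678

Selection 1: 962
Selection 2: 962 + 156 = 1118
Selection 3: 1118 + 156 = 1274
Selection 4: 1274 + 156 = 1430
Selection 5: 1430 + 156 = 1586
Selection 6: 1586 + 156 = 1742
Selection 7: 1742 + 156 = 1898
Selection 8: 1898 + 156 = 2054
Selection 9: 2054 + 156 = 2210
Selection 10: 2210 + 156 = 2366
Selection 11: 2366 + 156 = 2522
Selection 12: 2522 + 156 = 2678 → 2678 − 2624 = 54
Selection 13: 54 + 156 = 210
Selection 14: 210 + 156 = 366
Selection 15: 366 + 156 = 522
Selection 16: 522 + 156 = 678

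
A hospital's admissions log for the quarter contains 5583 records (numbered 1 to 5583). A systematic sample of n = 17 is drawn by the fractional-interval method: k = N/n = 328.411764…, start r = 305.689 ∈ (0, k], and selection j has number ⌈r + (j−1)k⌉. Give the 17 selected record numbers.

306, 635, 963, 1291, 1620, 1948, 2277, 2605, 2933, 3262, 3590, 3919, 4247, 4576, 4904, 5232, 5561

j=1: r + 0k = 305.689 → ⌈·⌉ = 306
j=2: r + 1k = 634.100764… → ⌈·⌉ = 635
j=3: r + 2k = 962.512529… → ⌈·⌉ = 963
j=4: r + 3k = 1290.924294… → ⌈·⌉ = 1291
j=5: r + 4k = 1619.336058… → ⌈·⌉ = 1620
j=6: r + 5k = 1947.747823… → ⌈·⌉ = 1948
j=7: r + 6k = 2276.159588… → ⌈·⌉ = 2277
j=8: r + 7k = 2604.571352… → ⌈·⌉ = 2605
j=9: r + 8k = 2932.983117… → ⌈·⌉ = 2933
j=10: r + 9k = 3261.394882… → ⌈·⌉ = 3262
j=11: r + 10k = 3589.806647… → ⌈·⌉ = 3590
j=12: r + 11k = 3918.218411… → ⌈·⌉ = 3919
j=13: r + 12k = 4246.630176… → ⌈·⌉ = 4247
j=14: r + 13k = 4575.041941… → ⌈·⌉ = 4576
j=15: r + 14k = 4903.453705… → ⌈·⌉ = 4904
j=16: r + 15k = 5231.865470… → ⌈·⌉ = 5232
j=17: r + 16k = 5560.277235… → ⌈·⌉ = 5561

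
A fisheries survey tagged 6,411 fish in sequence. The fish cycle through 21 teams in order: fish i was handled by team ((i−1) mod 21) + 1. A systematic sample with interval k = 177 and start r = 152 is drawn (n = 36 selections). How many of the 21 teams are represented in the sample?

Consecutive selections differ by k = 177, so their team numbers differ by 177 mod 21 = 9.
gcd(177, 21) = 3, so the sample visits 21/3 = 7 distinct residues mod 21.
Start 152 is team 5; the teams hit are 2, 5, 8, 11, 14, 17, 20.

7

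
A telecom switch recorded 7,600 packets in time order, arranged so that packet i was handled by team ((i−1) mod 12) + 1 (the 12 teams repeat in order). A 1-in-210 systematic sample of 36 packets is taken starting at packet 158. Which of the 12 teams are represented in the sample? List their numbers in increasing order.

Consecutive selections differ by k = 210, so their team numbers differ by 210 mod 12 = 6.
gcd(210, 12) = 6, so the sample visits 12/6 = 2 distinct residues mod 12.
Start 158 is team 2; the teams hit are 2, 8.

2, 8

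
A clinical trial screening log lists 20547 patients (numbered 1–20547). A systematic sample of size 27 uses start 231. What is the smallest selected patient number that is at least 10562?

k = 20547/27 = 761
Steps past start: ⌈(10562 − 231)/761⌉ = ⌈10331/761⌉ = 14
Selected patient: 231 + 14×761 = 10885

10885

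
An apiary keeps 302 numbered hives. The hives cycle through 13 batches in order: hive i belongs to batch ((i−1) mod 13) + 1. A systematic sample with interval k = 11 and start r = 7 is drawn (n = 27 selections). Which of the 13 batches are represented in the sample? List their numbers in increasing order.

1, 2, 3, 4, 5, 6, 7, 8, 9, 10, 11, 12, 13

Consecutive selections differ by k = 11, so their batch numbers differ by 11 mod 13 = 11.
gcd(11, 13) = 1, so the sample visits 13/1 = 13 distinct residues mod 13.
Start 7 is batch 7; the batches hit are 1, 2, 3, 4, 5, 6, 7, 8, 9, 10, 11, 12, 13.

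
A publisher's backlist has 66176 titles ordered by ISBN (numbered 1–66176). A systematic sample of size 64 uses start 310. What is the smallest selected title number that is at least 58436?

k = 66176/64 = 1034
Steps past start: ⌈(58436 − 310)/1034⌉ = ⌈58126/1034⌉ = 57
Selected title: 310 + 57×1034 = 59248

59248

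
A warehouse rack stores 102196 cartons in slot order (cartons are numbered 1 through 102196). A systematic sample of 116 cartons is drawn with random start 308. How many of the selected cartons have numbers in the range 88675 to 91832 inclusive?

3

k = 102196/116 = 881
First selection ≥ 88675: 308 + ⌈(88675−308)/881⌉·881 = 308 + 101×881 = 89289
Last selection ≤ 91832: 308 + ⌊(91832−308)/881⌋·881 = 308 + 103×881 = 91051
Count = 103 − 101 + 1 = 3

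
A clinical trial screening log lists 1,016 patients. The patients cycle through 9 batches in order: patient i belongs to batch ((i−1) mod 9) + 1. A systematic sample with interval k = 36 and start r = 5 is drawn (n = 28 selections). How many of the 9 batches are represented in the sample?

1

Consecutive selections differ by k = 36, so their batch numbers differ by 36 mod 9 = 0.
gcd(36, 9) = 9, so the sample visits 9/9 = 1 distinct residues mod 9.
Start 5 is batch 5; the batches hit are 5.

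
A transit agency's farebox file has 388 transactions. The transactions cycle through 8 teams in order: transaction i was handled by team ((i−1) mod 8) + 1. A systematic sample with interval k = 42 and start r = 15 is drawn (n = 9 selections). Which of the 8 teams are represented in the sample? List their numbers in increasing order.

1, 3, 5, 7

Consecutive selections differ by k = 42, so their team numbers differ by 42 mod 8 = 2.
gcd(42, 8) = 2, so the sample visits 8/2 = 4 distinct residues mod 8.
Start 15 is team 7; the teams hit are 1, 3, 5, 7.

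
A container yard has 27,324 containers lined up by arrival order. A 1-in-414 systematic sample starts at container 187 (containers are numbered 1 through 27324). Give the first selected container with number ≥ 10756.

k = 414
Steps past start: ⌈(10756 − 187)/414⌉ = ⌈10569/414⌉ = 26
Selected container: 187 + 26×414 = 10951

10951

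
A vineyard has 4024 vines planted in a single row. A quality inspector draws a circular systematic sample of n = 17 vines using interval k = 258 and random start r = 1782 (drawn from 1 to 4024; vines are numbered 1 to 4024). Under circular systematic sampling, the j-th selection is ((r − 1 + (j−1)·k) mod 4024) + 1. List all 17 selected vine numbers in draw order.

1782, 2040, 2298, 2556, 2814, 3072, 3330, 3588, 3846, 80, 338, 596, 854, 1112, 1370, 1628, 1886

Selection 1: 1782
Selection 2: 1782 + 258 = 2040
Selection 3: 2040 + 258 = 2298
Selection 4: 2298 + 258 = 2556
Selection 5: 2556 + 258 = 2814
Selection 6: 2814 + 258 = 3072
Selection 7: 3072 + 258 = 3330
Selection 8: 3330 + 258 = 3588
Selection 9: 3588 + 258 = 3846
Selection 10: 3846 + 258 = 4104 → 4104 − 4024 = 80
Selection 11: 80 + 258 = 338
Selection 12: 338 + 258 = 596
Selection 13: 596 + 258 = 854
Selection 14: 854 + 258 = 1112
Selection 15: 1112 + 258 = 1370
Selection 16: 1370 + 258 = 1628
Selection 17: 1628 + 258 = 1886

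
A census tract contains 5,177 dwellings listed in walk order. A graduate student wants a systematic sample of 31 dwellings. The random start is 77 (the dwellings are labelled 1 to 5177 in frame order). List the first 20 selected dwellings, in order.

k = N/n = 5177/31 = 167
dwelling 1: 77
dwelling 2: 77 + 167 = 244
dwelling 3: 244 + 167 = 411
dwelling 4: 411 + 167 = 578
dwelling 5: 578 + 167 = 745
dwelling 6: 745 + 167 = 912
dwelling 7: 912 + 167 = 1079
dwelling 8: 1079 + 167 = 1246
dwelling 9: 1246 + 167 = 1413
dwelling 10: 1413 + 167 = 1580
dwelling 11: 1580 + 167 = 1747
dwelling 12: 1747 + 167 = 1914
dwelling 13: 1914 + 167 = 2081
dwelling 14: 2081 + 167 = 2248
dwelling 15: 2248 + 167 = 2415
dwelling 16: 2415 + 167 = 2582
dwelling 17: 2582 + 167 = 2749
dwelling 18: 2749 + 167 = 2916
dwelling 19: 2916 + 167 = 3083
dwelling 20: 3083 + 167 = 3250

77, 244, 411, 578, 745, 912, 1079, 1246, 1413, 1580, 1747, 1914, 2081, 2248, 2415, 2582, 2749, 2916, 3083, 3250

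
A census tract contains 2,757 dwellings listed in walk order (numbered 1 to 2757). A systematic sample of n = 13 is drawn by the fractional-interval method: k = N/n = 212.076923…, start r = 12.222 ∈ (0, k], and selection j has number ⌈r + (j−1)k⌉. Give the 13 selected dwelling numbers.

13, 225, 437, 649, 861, 1073, 1285, 1497, 1709, 1921, 2133, 2346, 2558

j=1: r + 0k = 12.222 → ⌈·⌉ = 13
j=2: r + 1k = 224.298923… → ⌈·⌉ = 225
j=3: r + 2k = 436.375846… → ⌈·⌉ = 437
j=4: r + 3k = 648.452769… → ⌈·⌉ = 649
j=5: r + 4k = 860.529692… → ⌈·⌉ = 861
j=6: r + 5k = 1072.606615… → ⌈·⌉ = 1073
j=7: r + 6k = 1284.683538… → ⌈·⌉ = 1285
j=8: r + 7k = 1496.760461… → ⌈·⌉ = 1497
j=9: r + 8k = 1708.837384… → ⌈·⌉ = 1709
j=10: r + 9k = 1920.914307… → ⌈·⌉ = 1921
j=11: r + 10k = 2132.991230… → ⌈·⌉ = 2133
j=12: r + 11k = 2345.068153… → ⌈·⌉ = 2346
j=13: r + 12k = 2557.145076… → ⌈·⌉ = 2558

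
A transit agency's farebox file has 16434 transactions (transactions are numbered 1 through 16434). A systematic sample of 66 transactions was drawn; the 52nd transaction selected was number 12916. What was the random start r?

217

k = 16434/66 = 249
r = 12916 − (52−1)×249 = 12916 − 12699 = 217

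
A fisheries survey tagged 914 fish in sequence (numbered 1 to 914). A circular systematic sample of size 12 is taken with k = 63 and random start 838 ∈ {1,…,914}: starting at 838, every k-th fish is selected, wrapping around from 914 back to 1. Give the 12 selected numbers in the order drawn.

Selection 1: 838
Selection 2: 838 + 63 = 901
Selection 3: 901 + 63 = 964 → 964 − 914 = 50
Selection 4: 50 + 63 = 113
Selection 5: 113 + 63 = 176
Selection 6: 176 + 63 = 239
Selection 7: 239 + 63 = 302
Selection 8: 302 + 63 = 365
Selection 9: 365 + 63 = 428
Selection 10: 428 + 63 = 491
Selection 11: 491 + 63 = 554
Selection 12: 554 + 63 = 617

838, 901, 50, 113, 176, 239, 302, 365, 428, 491, 554, 617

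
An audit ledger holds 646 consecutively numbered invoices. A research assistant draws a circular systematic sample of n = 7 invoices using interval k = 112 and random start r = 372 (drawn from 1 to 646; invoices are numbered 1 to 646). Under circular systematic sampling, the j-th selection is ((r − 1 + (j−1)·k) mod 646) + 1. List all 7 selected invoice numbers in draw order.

372, 484, 596, 62, 174, 286, 398

Selection 1: 372
Selection 2: 372 + 112 = 484
Selection 3: 484 + 112 = 596
Selection 4: 596 + 112 = 708 → 708 − 646 = 62
Selection 5: 62 + 112 = 174
Selection 6: 174 + 112 = 286
Selection 7: 286 + 112 = 398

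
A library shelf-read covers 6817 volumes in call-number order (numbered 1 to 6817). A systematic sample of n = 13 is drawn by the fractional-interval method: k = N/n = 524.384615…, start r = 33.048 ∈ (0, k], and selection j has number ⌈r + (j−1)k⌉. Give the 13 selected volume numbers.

j=1: r + 0k = 33.048 → ⌈·⌉ = 34
j=2: r + 1k = 557.432615… → ⌈·⌉ = 558
j=3: r + 2k = 1081.817230… → ⌈·⌉ = 1082
j=4: r + 3k = 1606.201846… → ⌈·⌉ = 1607
j=5: r + 4k = 2130.586461… → ⌈·⌉ = 2131
j=6: r + 5k = 2654.971076… → ⌈·⌉ = 2655
j=7: r + 6k = 3179.355692… → ⌈·⌉ = 3180
j=8: r + 7k = 3703.740307… → ⌈·⌉ = 3704
j=9: r + 8k = 4228.124923… → ⌈·⌉ = 4229
j=10: r + 9k = 4752.509538… → ⌈·⌉ = 4753
j=11: r + 10k = 5276.894153… → ⌈·⌉ = 5277
j=12: r + 11k = 5801.278769… → ⌈·⌉ = 5802
j=13: r + 12k = 6325.663384… → ⌈·⌉ = 6326

34, 558, 1082, 1607, 2131, 2655, 3180, 3704, 4229, 4753, 5277, 5802, 6326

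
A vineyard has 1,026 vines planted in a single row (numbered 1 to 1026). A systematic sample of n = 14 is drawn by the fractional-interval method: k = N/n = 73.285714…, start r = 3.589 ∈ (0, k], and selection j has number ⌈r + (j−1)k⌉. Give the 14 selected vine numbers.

4, 77, 151, 224, 297, 371, 444, 517, 590, 664, 737, 810, 884, 957

j=1: r + 0k = 3.589 → ⌈·⌉ = 4
j=2: r + 1k = 76.874714… → ⌈·⌉ = 77
j=3: r + 2k = 150.160428… → ⌈·⌉ = 151
j=4: r + 3k = 223.446142… → ⌈·⌉ = 224
j=5: r + 4k = 296.731857… → ⌈·⌉ = 297
j=6: r + 5k = 370.017571… → ⌈·⌉ = 371
j=7: r + 6k = 443.303285… → ⌈·⌉ = 444
j=8: r + 7k = 516.589 → ⌈·⌉ = 517
j=9: r + 8k = 589.874714… → ⌈·⌉ = 590
j=10: r + 9k = 663.160428… → ⌈·⌉ = 664
j=11: r + 10k = 736.446142… → ⌈·⌉ = 737
j=12: r + 11k = 809.731857… → ⌈·⌉ = 810
j=13: r + 12k = 883.017571… → ⌈·⌉ = 884
j=14: r + 13k = 956.303285… → ⌈·⌉ = 957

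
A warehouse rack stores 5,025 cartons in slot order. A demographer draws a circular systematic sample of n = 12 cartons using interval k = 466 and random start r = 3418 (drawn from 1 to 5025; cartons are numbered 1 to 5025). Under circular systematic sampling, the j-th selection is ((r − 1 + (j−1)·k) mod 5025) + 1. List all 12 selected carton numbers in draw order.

3418, 3884, 4350, 4816, 257, 723, 1189, 1655, 2121, 2587, 3053, 3519

Selection 1: 3418
Selection 2: 3418 + 466 = 3884
Selection 3: 3884 + 466 = 4350
Selection 4: 4350 + 466 = 4816
Selection 5: 4816 + 466 = 5282 → 5282 − 5025 = 257
Selection 6: 257 + 466 = 723
Selection 7: 723 + 466 = 1189
Selection 8: 1189 + 466 = 1655
Selection 9: 1655 + 466 = 2121
Selection 10: 2121 + 466 = 2587
Selection 11: 2587 + 466 = 3053
Selection 12: 3053 + 466 = 3519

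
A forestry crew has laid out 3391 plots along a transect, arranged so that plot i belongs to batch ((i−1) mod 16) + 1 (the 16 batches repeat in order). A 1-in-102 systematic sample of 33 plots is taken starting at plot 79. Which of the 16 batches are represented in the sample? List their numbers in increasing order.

1, 3, 5, 7, 9, 11, 13, 15

Consecutive selections differ by k = 102, so their batch numbers differ by 102 mod 16 = 6.
gcd(102, 16) = 2, so the sample visits 16/2 = 8 distinct residues mod 16.
Start 79 is batch 15; the batches hit are 1, 3, 5, 7, 9, 11, 13, 15.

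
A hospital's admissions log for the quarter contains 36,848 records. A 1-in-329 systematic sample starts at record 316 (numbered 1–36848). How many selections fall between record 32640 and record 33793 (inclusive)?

3

k = 329
First selection ≥ 32640: 316 + ⌈(32640−316)/329⌉·329 = 316 + 99×329 = 32887
Last selection ≤ 33793: 316 + ⌊(33793−316)/329⌋·329 = 316 + 101×329 = 33545
Count = 101 − 99 + 1 = 3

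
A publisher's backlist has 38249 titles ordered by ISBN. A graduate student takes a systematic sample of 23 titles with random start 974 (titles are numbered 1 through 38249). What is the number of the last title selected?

37560

k = 38249/23 = 1663
23rd selection = r + (23−1)·k = 974 + 22×1663 = 974 + 36586 = 37560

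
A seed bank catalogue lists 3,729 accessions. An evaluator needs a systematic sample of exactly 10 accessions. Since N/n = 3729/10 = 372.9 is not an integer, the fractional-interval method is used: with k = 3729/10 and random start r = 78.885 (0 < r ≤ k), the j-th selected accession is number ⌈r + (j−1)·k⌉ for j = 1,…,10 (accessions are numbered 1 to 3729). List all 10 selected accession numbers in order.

j=1: r + 0k = 78.885 → ⌈·⌉ = 79
j=2: r + 1k = 451.785 → ⌈·⌉ = 452
j=3: r + 2k = 824.685 → ⌈·⌉ = 825
j=4: r + 3k = 1197.585 → ⌈·⌉ = 1198
j=5: r + 4k = 1570.485 → ⌈·⌉ = 1571
j=6: r + 5k = 1943.385 → ⌈·⌉ = 1944
j=7: r + 6k = 2316.285 → ⌈·⌉ = 2317
j=8: r + 7k = 2689.185 → ⌈·⌉ = 2690
j=9: r + 8k = 3062.085 → ⌈·⌉ = 3063
j=10: r + 9k = 3434.985 → ⌈·⌉ = 3435

79, 452, 825, 1198, 1571, 1944, 2317, 2690, 3063, 3435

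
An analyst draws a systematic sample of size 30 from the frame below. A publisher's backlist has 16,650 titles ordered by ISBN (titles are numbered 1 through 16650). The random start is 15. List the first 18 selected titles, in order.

k = N/n = 16650/30 = 555
title 1: 15
title 2: 15 + 555 = 570
title 3: 570 + 555 = 1125
title 4: 1125 + 555 = 1680
title 5: 1680 + 555 = 2235
title 6: 2235 + 555 = 2790
title 7: 2790 + 555 = 3345
title 8: 3345 + 555 = 3900
title 9: 3900 + 555 = 4455
title 10: 4455 + 555 = 5010
title 11: 5010 + 555 = 5565
title 12: 5565 + 555 = 6120
title 13: 6120 + 555 = 6675
title 14: 6675 + 555 = 7230
title 15: 7230 + 555 = 7785
title 16: 7785 + 555 = 8340
title 17: 8340 + 555 = 8895
title 18: 8895 + 555 = 9450

15, 570, 1125, 1680, 2235, 2790, 3345, 3900, 4455, 5010, 5565, 6120, 6675, 7230, 7785, 8340, 8895, 9450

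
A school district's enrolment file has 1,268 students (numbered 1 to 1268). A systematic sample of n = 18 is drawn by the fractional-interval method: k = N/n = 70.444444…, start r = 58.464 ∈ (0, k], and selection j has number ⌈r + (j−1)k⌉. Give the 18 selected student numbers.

j=1: r + 0k = 58.464 → ⌈·⌉ = 59
j=2: r + 1k = 128.908444… → ⌈·⌉ = 129
j=3: r + 2k = 199.352888… → ⌈·⌉ = 200
j=4: r + 3k = 269.797333… → ⌈·⌉ = 270
j=5: r + 4k = 340.241777… → ⌈·⌉ = 341
j=6: r + 5k = 410.686222… → ⌈·⌉ = 411
j=7: r + 6k = 481.130666… → ⌈·⌉ = 482
j=8: r + 7k = 551.575111… → ⌈·⌉ = 552
j=9: r + 8k = 622.019555… → ⌈·⌉ = 623
j=10: r + 9k = 692.464 → ⌈·⌉ = 693
j=11: r + 10k = 762.908444… → ⌈·⌉ = 763
j=12: r + 11k = 833.352888… → ⌈·⌉ = 834
j=13: r + 12k = 903.797333… → ⌈·⌉ = 904
j=14: r + 13k = 974.241777… → ⌈·⌉ = 975
j=15: r + 14k = 1044.686222… → ⌈·⌉ = 1045
j=16: r + 15k = 1115.130666… → ⌈·⌉ = 1116
j=17: r + 16k = 1185.575111… → ⌈·⌉ = 1186
j=18: r + 17k = 1256.019555… → ⌈·⌉ = 1257

59, 129, 200, 270, 341, 411, 482, 552, 623, 693, 763, 834, 904, 975, 1045, 1116, 1186, 1257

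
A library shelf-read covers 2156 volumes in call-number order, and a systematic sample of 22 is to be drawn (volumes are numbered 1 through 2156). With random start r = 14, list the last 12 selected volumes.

994, 1092, 1190, 1288, 1386, 1484, 1582, 1680, 1778, 1876, 1974, 2072

k = N/n = 2156/22 = 98
11th selection = 14 + 10×98 = 994
12th: 994 + 98 = 1092
13th: 1092 + 98 = 1190
14th: 1190 + 98 = 1288
15th: 1288 + 98 = 1386
16th: 1386 + 98 = 1484
17th: 1484 + 98 = 1582
18th: 1582 + 98 = 1680
19th: 1680 + 98 = 1778
20th: 1778 + 98 = 1876
21st: 1876 + 98 = 1974
22nd: 1974 + 98 = 2072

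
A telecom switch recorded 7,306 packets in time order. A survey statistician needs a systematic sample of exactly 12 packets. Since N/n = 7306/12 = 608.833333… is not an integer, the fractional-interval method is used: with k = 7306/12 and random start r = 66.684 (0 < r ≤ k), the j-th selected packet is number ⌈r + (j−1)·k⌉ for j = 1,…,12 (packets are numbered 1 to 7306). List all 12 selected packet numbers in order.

67, 676, 1285, 1894, 2503, 3111, 3720, 4329, 4938, 5547, 6156, 6764

j=1: r + 0k = 66.684 → ⌈·⌉ = 67
j=2: r + 1k = 675.517333… → ⌈·⌉ = 676
j=3: r + 2k = 1284.350666… → ⌈·⌉ = 1285
j=4: r + 3k = 1893.184 → ⌈·⌉ = 1894
j=5: r + 4k = 2502.017333… → ⌈·⌉ = 2503
j=6: r + 5k = 3110.850666… → ⌈·⌉ = 3111
j=7: r + 6k = 3719.684 → ⌈·⌉ = 3720
j=8: r + 7k = 4328.517333… → ⌈·⌉ = 4329
j=9: r + 8k = 4937.350666… → ⌈·⌉ = 4938
j=10: r + 9k = 5546.184 → ⌈·⌉ = 5547
j=11: r + 10k = 6155.017333… → ⌈·⌉ = 6156
j=12: r + 11k = 6763.850666… → ⌈·⌉ = 6764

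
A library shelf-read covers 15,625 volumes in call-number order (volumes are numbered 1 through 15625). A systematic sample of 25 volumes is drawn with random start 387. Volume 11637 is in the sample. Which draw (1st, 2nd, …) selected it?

19

k = 15625/25 = 625
position = (11637 − 387)/625 + 1 = 11250/625 + 1 = 18 + 1 = 19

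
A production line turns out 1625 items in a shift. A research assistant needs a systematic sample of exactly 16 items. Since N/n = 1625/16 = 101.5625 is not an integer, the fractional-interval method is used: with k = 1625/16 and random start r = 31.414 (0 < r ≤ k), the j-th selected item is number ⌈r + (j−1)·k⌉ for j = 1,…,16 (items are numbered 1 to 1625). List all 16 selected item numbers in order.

j=1: r + 0k = 31.414 → ⌈·⌉ = 32
j=2: r + 1k = 132.9765 → ⌈·⌉ = 133
j=3: r + 2k = 234.539 → ⌈·⌉ = 235
j=4: r + 3k = 336.1015 → ⌈·⌉ = 337
j=5: r + 4k = 437.664 → ⌈·⌉ = 438
j=6: r + 5k = 539.2265 → ⌈·⌉ = 540
j=7: r + 6k = 640.789 → ⌈·⌉ = 641
j=8: r + 7k = 742.3515 → ⌈·⌉ = 743
j=9: r + 8k = 843.914 → ⌈·⌉ = 844
j=10: r + 9k = 945.4765 → ⌈·⌉ = 946
j=11: r + 10k = 1047.039 → ⌈·⌉ = 1048
j=12: r + 11k = 1148.6015 → ⌈·⌉ = 1149
j=13: r + 12k = 1250.164 → ⌈·⌉ = 1251
j=14: r + 13k = 1351.7265 → ⌈·⌉ = 1352
j=15: r + 14k = 1453.289 → ⌈·⌉ = 1454
j=16: r + 15k = 1554.8515 → ⌈·⌉ = 1555

32, 133, 235, 337, 438, 540, 641, 743, 844, 946, 1048, 1149, 1251, 1352, 1454, 1555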